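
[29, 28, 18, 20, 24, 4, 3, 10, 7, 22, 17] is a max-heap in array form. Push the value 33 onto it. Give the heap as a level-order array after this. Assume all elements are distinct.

[33, 28, 29, 20, 24, 18, 3, 10, 7, 22, 17, 4]

append 33 at index 11 → [29, 28, 18, 20, 24, 4, 3, 10, 7, 22, 17, 33]
33 > parent 4 at index 5, swap → [29, 28, 18, 20, 24, 33, 3, 10, 7, 22, 17, 4]
33 > parent 18 at index 2, swap → [29, 28, 33, 20, 24, 18, 3, 10, 7, 22, 17, 4]
33 > parent 29 at index 0, swap → [33, 28, 29, 20, 24, 18, 3, 10, 7, 22, 17, 4]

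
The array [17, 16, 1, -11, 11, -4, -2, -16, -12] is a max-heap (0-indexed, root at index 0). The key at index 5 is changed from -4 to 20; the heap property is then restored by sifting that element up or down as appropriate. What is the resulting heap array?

[20, 16, 17, -11, 11, 1, -2, -16, -12]

set index 5 from -4 to 20 → [17, 16, 1, -11, 11, 20, -2, -16, -12]
20 > parent 1 at index 2, swap → [17, 16, 20, -11, 11, 1, -2, -16, -12]
20 > parent 17 at index 0, swap → [20, 16, 17, -11, 11, 1, -2, -16, -12]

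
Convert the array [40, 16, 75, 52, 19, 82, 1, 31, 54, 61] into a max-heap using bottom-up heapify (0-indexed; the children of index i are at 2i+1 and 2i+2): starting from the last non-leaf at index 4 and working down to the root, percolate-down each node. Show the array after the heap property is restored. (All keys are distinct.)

[82, 61, 75, 54, 19, 40, 1, 31, 52, 16]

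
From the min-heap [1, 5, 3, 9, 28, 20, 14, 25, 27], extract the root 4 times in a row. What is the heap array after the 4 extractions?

[14, 25, 20, 27, 28]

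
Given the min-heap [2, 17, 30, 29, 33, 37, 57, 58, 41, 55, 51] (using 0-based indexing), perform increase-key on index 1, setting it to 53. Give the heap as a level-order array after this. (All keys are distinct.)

[2, 29, 30, 41, 33, 37, 57, 58, 53, 55, 51]

set index 1 from 17 to 53 → [2, 53, 30, 29, 33, 37, 57, 58, 41, 55, 51]
53 vs smaller child 29 at index 3, swap → [2, 29, 30, 53, 33, 37, 57, 58, 41, 55, 51]
53 vs smaller child 41 at index 8, swap → [2, 29, 30, 41, 33, 37, 57, 58, 53, 55, 51]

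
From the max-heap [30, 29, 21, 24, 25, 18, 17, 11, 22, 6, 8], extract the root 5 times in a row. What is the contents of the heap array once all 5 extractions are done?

[21, 11, 18, 6, 8, 17]

extract-max #1 returns 30:
  remove root 30; move last element 8 to root → [8, 29, 21, 24, 25, 18, 17, 11, 22, 6]
  8 vs larger child 29 at index 1, swap → [29, 8, 21, 24, 25, 18, 17, 11, 22, 6]
  8 vs larger child 25 at index 4, swap → [29, 25, 21, 24, 8, 18, 17, 11, 22, 6]
extract-max #2 returns 29:
  remove root 29; move last element 6 to root → [6, 25, 21, 24, 8, 18, 17, 11, 22]
  6 vs larger child 25 at index 1, swap → [25, 6, 21, 24, 8, 18, 17, 11, 22]
  6 vs larger child 24 at index 3, swap → [25, 24, 21, 6, 8, 18, 17, 11, 22]
  6 vs larger child 22 at index 8, swap → [25, 24, 21, 22, 8, 18, 17, 11, 6]
extract-max #3 returns 25:
  remove root 25; move last element 6 to root → [6, 24, 21, 22, 8, 18, 17, 11]
  6 vs larger child 24 at index 1, swap → [24, 6, 21, 22, 8, 18, 17, 11]
  6 vs larger child 22 at index 3, swap → [24, 22, 21, 6, 8, 18, 17, 11]
  6 vs only child 11 at index 7, swap → [24, 22, 21, 11, 8, 18, 17, 6]
extract-max #4 returns 24:
  remove root 24; move last element 6 to root → [6, 22, 21, 11, 8, 18, 17]
  6 vs larger child 22 at index 1, swap → [22, 6, 21, 11, 8, 18, 17]
  6 vs larger child 11 at index 3, swap → [22, 11, 21, 6, 8, 18, 17]
extract-max #5 returns 22:
  remove root 22; move last element 17 to root → [17, 11, 21, 6, 8, 18]
  17 vs larger child 21 at index 2, swap → [21, 11, 17, 6, 8, 18]
  17 vs only child 18 at index 5, swap → [21, 11, 18, 6, 8, 17]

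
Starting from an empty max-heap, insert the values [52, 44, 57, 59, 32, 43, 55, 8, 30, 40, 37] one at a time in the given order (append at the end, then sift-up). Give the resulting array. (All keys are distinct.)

Insert 52:
  append 52 at index 0 → [52] (no swap needed)
Insert 44:
  append 44 at index 1 → [52, 44] (no swap needed)
Insert 57:
  append 57 at index 2 → [52, 44, 57]
  57 > parent 52 at index 0, swap → [57, 44, 52]
Insert 59:
  append 59 at index 3 → [57, 44, 52, 59]
  59 > parent 44 at index 1, swap → [57, 59, 52, 44]
  59 > parent 57 at index 0, swap → [59, 57, 52, 44]
Insert 32:
  append 32 at index 4 → [59, 57, 52, 44, 32] (no swap needed)
Insert 43:
  append 43 at index 5 → [59, 57, 52, 44, 32, 43] (no swap needed)
Insert 55:
  append 55 at index 6 → [59, 57, 52, 44, 32, 43, 55]
  55 > parent 52 at index 2, swap → [59, 57, 55, 44, 32, 43, 52]
Insert 8:
  append 8 at index 7 → [59, 57, 55, 44, 32, 43, 52, 8] (no swap needed)
Insert 30:
  append 30 at index 8 → [59, 57, 55, 44, 32, 43, 52, 8, 30] (no swap needed)
Insert 40:
  append 40 at index 9 → [59, 57, 55, 44, 32, 43, 52, 8, 30, 40]
  40 > parent 32 at index 4, swap → [59, 57, 55, 44, 40, 43, 52, 8, 30, 32]
Insert 37:
  append 37 at index 10 → [59, 57, 55, 44, 40, 43, 52, 8, 30, 32, 37] (no swap needed)

[59, 57, 55, 44, 40, 43, 52, 8, 30, 32, 37]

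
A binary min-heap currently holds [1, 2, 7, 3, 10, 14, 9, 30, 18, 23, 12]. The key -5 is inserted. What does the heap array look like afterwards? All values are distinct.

append -5 at index 11 → [1, 2, 7, 3, 10, 14, 9, 30, 18, 23, 12, -5]
-5 < parent 14 at index 5, swap → [1, 2, 7, 3, 10, -5, 9, 30, 18, 23, 12, 14]
-5 < parent 7 at index 2, swap → [1, 2, -5, 3, 10, 7, 9, 30, 18, 23, 12, 14]
-5 < parent 1 at index 0, swap → [-5, 2, 1, 3, 10, 7, 9, 30, 18, 23, 12, 14]

[-5, 2, 1, 3, 10, 7, 9, 30, 18, 23, 12, 14]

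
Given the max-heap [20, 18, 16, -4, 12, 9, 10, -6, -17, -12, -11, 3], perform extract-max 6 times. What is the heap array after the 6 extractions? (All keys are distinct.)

[3, -4, -6, -11, -12, -17]

extract-max #1 returns 20:
  remove root 20; move last element 3 to root → [3, 18, 16, -4, 12, 9, 10, -6, -17, -12, -11]
  3 vs larger child 18 at index 1, swap → [18, 3, 16, -4, 12, 9, 10, -6, -17, -12, -11]
  3 vs larger child 12 at index 4, swap → [18, 12, 16, -4, 3, 9, 10, -6, -17, -12, -11]
extract-max #2 returns 18:
  remove root 18; move last element -11 to root → [-11, 12, 16, -4, 3, 9, 10, -6, -17, -12]
  -11 vs larger child 16 at index 2, swap → [16, 12, -11, -4, 3, 9, 10, -6, -17, -12]
  -11 vs larger child 10 at index 6, swap → [16, 12, 10, -4, 3, 9, -11, -6, -17, -12]
extract-max #3 returns 16:
  remove root 16; move last element -12 to root → [-12, 12, 10, -4, 3, 9, -11, -6, -17]
  -12 vs larger child 12 at index 1, swap → [12, -12, 10, -4, 3, 9, -11, -6, -17]
  -12 vs larger child 3 at index 4, swap → [12, 3, 10, -4, -12, 9, -11, -6, -17]
extract-max #4 returns 12:
  remove root 12; move last element -17 to root → [-17, 3, 10, -4, -12, 9, -11, -6]
  -17 vs larger child 10 at index 2, swap → [10, 3, -17, -4, -12, 9, -11, -6]
  -17 vs larger child 9 at index 5, swap → [10, 3, 9, -4, -12, -17, -11, -6]
extract-max #5 returns 10:
  remove root 10; move last element -6 to root → [-6, 3, 9, -4, -12, -17, -11]
  -6 vs larger child 9 at index 2, swap → [9, 3, -6, -4, -12, -17, -11]
extract-max #6 returns 9:
  remove root 9; move last element -11 to root → [-11, 3, -6, -4, -12, -17]
  -11 vs larger child 3 at index 1, swap → [3, -11, -6, -4, -12, -17]
  -11 vs larger child -4 at index 3, swap → [3, -4, -6, -11, -12, -17]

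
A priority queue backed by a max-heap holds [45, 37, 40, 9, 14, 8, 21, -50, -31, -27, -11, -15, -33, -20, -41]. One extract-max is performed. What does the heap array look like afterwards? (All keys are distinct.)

remove root 45; move last element -41 to root → [-41, 37, 40, 9, 14, 8, 21, -50, -31, -27, -11, -15, -33, -20]
-41 vs larger child 40 at index 2, swap → [40, 37, -41, 9, 14, 8, 21, -50, -31, -27, -11, -15, -33, -20]
-41 vs larger child 21 at index 6, swap → [40, 37, 21, 9, 14, 8, -41, -50, -31, -27, -11, -15, -33, -20]
-41 vs only child -20 at index 13, swap → [40, 37, 21, 9, 14, 8, -20, -50, -31, -27, -11, -15, -33, -41]

[40, 37, 21, 9, 14, 8, -20, -50, -31, -27, -11, -15, -33, -41]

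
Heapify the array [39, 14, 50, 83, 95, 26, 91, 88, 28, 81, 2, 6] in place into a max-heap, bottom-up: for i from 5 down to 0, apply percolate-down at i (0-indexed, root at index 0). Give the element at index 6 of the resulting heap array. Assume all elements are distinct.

50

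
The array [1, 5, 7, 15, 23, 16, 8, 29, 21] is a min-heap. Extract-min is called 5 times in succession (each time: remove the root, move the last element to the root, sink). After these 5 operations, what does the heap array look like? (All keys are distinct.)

[16, 21, 23, 29]

extract-min #1 returns 1:
  remove root 1; move last element 21 to root → [21, 5, 7, 15, 23, 16, 8, 29]
  21 vs smaller child 5 at index 1, swap → [5, 21, 7, 15, 23, 16, 8, 29]
  21 vs smaller child 15 at index 3, swap → [5, 15, 7, 21, 23, 16, 8, 29]
extract-min #2 returns 5:
  remove root 5; move last element 29 to root → [29, 15, 7, 21, 23, 16, 8]
  29 vs smaller child 7 at index 2, swap → [7, 15, 29, 21, 23, 16, 8]
  29 vs smaller child 8 at index 6, swap → [7, 15, 8, 21, 23, 16, 29]
extract-min #3 returns 7:
  remove root 7; move last element 29 to root → [29, 15, 8, 21, 23, 16]
  29 vs smaller child 8 at index 2, swap → [8, 15, 29, 21, 23, 16]
  29 vs only child 16 at index 5, swap → [8, 15, 16, 21, 23, 29]
extract-min #4 returns 8:
  remove root 8; move last element 29 to root → [29, 15, 16, 21, 23]
  29 vs smaller child 15 at index 1, swap → [15, 29, 16, 21, 23]
  29 vs smaller child 21 at index 3, swap → [15, 21, 16, 29, 23]
extract-min #5 returns 15:
  remove root 15; move last element 23 to root → [23, 21, 16, 29]
  23 vs smaller child 16 at index 2, swap → [16, 21, 23, 29]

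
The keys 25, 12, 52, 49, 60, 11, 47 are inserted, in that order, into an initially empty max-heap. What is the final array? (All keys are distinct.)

[60, 52, 47, 12, 49, 11, 25]

Insert 25:
  append 25 at index 0 → [25] (no swap needed)
Insert 12:
  append 12 at index 1 → [25, 12] (no swap needed)
Insert 52:
  append 52 at index 2 → [25, 12, 52]
  52 > parent 25 at index 0, swap → [52, 12, 25]
Insert 49:
  append 49 at index 3 → [52, 12, 25, 49]
  49 > parent 12 at index 1, swap → [52, 49, 25, 12]
Insert 60:
  append 60 at index 4 → [52, 49, 25, 12, 60]
  60 > parent 49 at index 1, swap → [52, 60, 25, 12, 49]
  60 > parent 52 at index 0, swap → [60, 52, 25, 12, 49]
Insert 11:
  append 11 at index 5 → [60, 52, 25, 12, 49, 11] (no swap needed)
Insert 47:
  append 47 at index 6 → [60, 52, 25, 12, 49, 11, 47]
  47 > parent 25 at index 2, swap → [60, 52, 47, 12, 49, 11, 25]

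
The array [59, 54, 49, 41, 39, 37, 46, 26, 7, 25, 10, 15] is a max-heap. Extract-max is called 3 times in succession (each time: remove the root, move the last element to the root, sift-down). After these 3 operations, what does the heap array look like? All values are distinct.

extract-max #1 returns 59:
  remove root 59; move last element 15 to root → [15, 54, 49, 41, 39, 37, 46, 26, 7, 25, 10]
  15 vs larger child 54 at index 1, swap → [54, 15, 49, 41, 39, 37, 46, 26, 7, 25, 10]
  15 vs larger child 41 at index 3, swap → [54, 41, 49, 15, 39, 37, 46, 26, 7, 25, 10]
  15 vs larger child 26 at index 7, swap → [54, 41, 49, 26, 39, 37, 46, 15, 7, 25, 10]
extract-max #2 returns 54:
  remove root 54; move last element 10 to root → [10, 41, 49, 26, 39, 37, 46, 15, 7, 25]
  10 vs larger child 49 at index 2, swap → [49, 41, 10, 26, 39, 37, 46, 15, 7, 25]
  10 vs larger child 46 at index 6, swap → [49, 41, 46, 26, 39, 37, 10, 15, 7, 25]
extract-max #3 returns 49:
  remove root 49; move last element 25 to root → [25, 41, 46, 26, 39, 37, 10, 15, 7]
  25 vs larger child 46 at index 2, swap → [46, 41, 25, 26, 39, 37, 10, 15, 7]
  25 vs larger child 37 at index 5, swap → [46, 41, 37, 26, 39, 25, 10, 15, 7]

[46, 41, 37, 26, 39, 25, 10, 15, 7]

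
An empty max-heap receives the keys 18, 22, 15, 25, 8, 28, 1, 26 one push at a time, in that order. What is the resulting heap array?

Insert 18:
  append 18 at index 0 → [18] (no swap needed)
Insert 22:
  append 22 at index 1 → [18, 22]
  22 > parent 18 at index 0, swap → [22, 18]
Insert 15:
  append 15 at index 2 → [22, 18, 15] (no swap needed)
Insert 25:
  append 25 at index 3 → [22, 18, 15, 25]
  25 > parent 18 at index 1, swap → [22, 25, 15, 18]
  25 > parent 22 at index 0, swap → [25, 22, 15, 18]
Insert 8:
  append 8 at index 4 → [25, 22, 15, 18, 8] (no swap needed)
Insert 28:
  append 28 at index 5 → [25, 22, 15, 18, 8, 28]
  28 > parent 15 at index 2, swap → [25, 22, 28, 18, 8, 15]
  28 > parent 25 at index 0, swap → [28, 22, 25, 18, 8, 15]
Insert 1:
  append 1 at index 6 → [28, 22, 25, 18, 8, 15, 1] (no swap needed)
Insert 26:
  append 26 at index 7 → [28, 22, 25, 18, 8, 15, 1, 26]
  26 > parent 18 at index 3, swap → [28, 22, 25, 26, 8, 15, 1, 18]
  26 > parent 22 at index 1, swap → [28, 26, 25, 22, 8, 15, 1, 18]

[28, 26, 25, 22, 8, 15, 1, 18]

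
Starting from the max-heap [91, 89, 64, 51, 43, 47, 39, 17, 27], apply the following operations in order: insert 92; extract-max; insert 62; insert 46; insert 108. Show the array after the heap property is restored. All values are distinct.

insert 92:
  append 92 at index 9 → [91, 89, 64, 51, 43, 47, 39, 17, 27, 92]
  92 > parent 43 at index 4, swap → [91, 89, 64, 51, 92, 47, 39, 17, 27, 43]
  92 > parent 89 at index 1, swap → [91, 92, 64, 51, 89, 47, 39, 17, 27, 43]
  92 > parent 91 at index 0, swap → [92, 91, 64, 51, 89, 47, 39, 17, 27, 43]
extract-max → returns 92:
  remove root 92; move last element 43 to root → [43, 91, 64, 51, 89, 47, 39, 17, 27]
  43 vs larger child 91 at index 1, swap → [91, 43, 64, 51, 89, 47, 39, 17, 27]
  43 vs larger child 89 at index 4, swap → [91, 89, 64, 51, 43, 47, 39, 17, 27]
insert 62:
  append 62 at index 9 → [91, 89, 64, 51, 43, 47, 39, 17, 27, 62]
  62 > parent 43 at index 4, swap → [91, 89, 64, 51, 62, 47, 39, 17, 27, 43]
insert 46:
  append 46 at index 10 → [91, 89, 64, 51, 62, 47, 39, 17, 27, 43, 46] (no swap needed)
insert 108:
  append 108 at index 11 → [91, 89, 64, 51, 62, 47, 39, 17, 27, 43, 46, 108]
  108 > parent 47 at index 5, swap → [91, 89, 64, 51, 62, 108, 39, 17, 27, 43, 46, 47]
  108 > parent 64 at index 2, swap → [91, 89, 108, 51, 62, 64, 39, 17, 27, 43, 46, 47]
  108 > parent 91 at index 0, swap → [108, 89, 91, 51, 62, 64, 39, 17, 27, 43, 46, 47]

[108, 89, 91, 51, 62, 64, 39, 17, 27, 43, 46, 47]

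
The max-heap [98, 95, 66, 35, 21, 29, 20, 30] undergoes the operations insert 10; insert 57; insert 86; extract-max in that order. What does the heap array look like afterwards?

insert 10:
  append 10 at index 8 → [98, 95, 66, 35, 21, 29, 20, 30, 10] (no swap needed)
insert 57:
  append 57 at index 9 → [98, 95, 66, 35, 21, 29, 20, 30, 10, 57]
  57 > parent 21 at index 4, swap → [98, 95, 66, 35, 57, 29, 20, 30, 10, 21]
insert 86:
  append 86 at index 10 → [98, 95, 66, 35, 57, 29, 20, 30, 10, 21, 86]
  86 > parent 57 at index 4, swap → [98, 95, 66, 35, 86, 29, 20, 30, 10, 21, 57]
extract-max → returns 98:
  remove root 98; move last element 57 to root → [57, 95, 66, 35, 86, 29, 20, 30, 10, 21]
  57 vs larger child 95 at index 1, swap → [95, 57, 66, 35, 86, 29, 20, 30, 10, 21]
  57 vs larger child 86 at index 4, swap → [95, 86, 66, 35, 57, 29, 20, 30, 10, 21]

[95, 86, 66, 35, 57, 29, 20, 30, 10, 21]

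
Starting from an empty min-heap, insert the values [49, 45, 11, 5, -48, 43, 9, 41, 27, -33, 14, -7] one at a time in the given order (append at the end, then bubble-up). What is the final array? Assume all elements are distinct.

[-48, -33, -7, 27, 5, 9, 43, 49, 41, 11, 14, 45]

Insert 49:
  append 49 at index 0 → [49] (no swap needed)
Insert 45:
  append 45 at index 1 → [49, 45]
  45 < parent 49 at index 0, swap → [45, 49]
Insert 11:
  append 11 at index 2 → [45, 49, 11]
  11 < parent 45 at index 0, swap → [11, 49, 45]
Insert 5:
  append 5 at index 3 → [11, 49, 45, 5]
  5 < parent 49 at index 1, swap → [11, 5, 45, 49]
  5 < parent 11 at index 0, swap → [5, 11, 45, 49]
Insert -48:
  append -48 at index 4 → [5, 11, 45, 49, -48]
  -48 < parent 11 at index 1, swap → [5, -48, 45, 49, 11]
  -48 < parent 5 at index 0, swap → [-48, 5, 45, 49, 11]
Insert 43:
  append 43 at index 5 → [-48, 5, 45, 49, 11, 43]
  43 < parent 45 at index 2, swap → [-48, 5, 43, 49, 11, 45]
Insert 9:
  append 9 at index 6 → [-48, 5, 43, 49, 11, 45, 9]
  9 < parent 43 at index 2, swap → [-48, 5, 9, 49, 11, 45, 43]
Insert 41:
  append 41 at index 7 → [-48, 5, 9, 49, 11, 45, 43, 41]
  41 < parent 49 at index 3, swap → [-48, 5, 9, 41, 11, 45, 43, 49]
Insert 27:
  append 27 at index 8 → [-48, 5, 9, 41, 11, 45, 43, 49, 27]
  27 < parent 41 at index 3, swap → [-48, 5, 9, 27, 11, 45, 43, 49, 41]
Insert -33:
  append -33 at index 9 → [-48, 5, 9, 27, 11, 45, 43, 49, 41, -33]
  -33 < parent 11 at index 4, swap → [-48, 5, 9, 27, -33, 45, 43, 49, 41, 11]
  -33 < parent 5 at index 1, swap → [-48, -33, 9, 27, 5, 45, 43, 49, 41, 11]
Insert 14:
  append 14 at index 10 → [-48, -33, 9, 27, 5, 45, 43, 49, 41, 11, 14] (no swap needed)
Insert -7:
  append -7 at index 11 → [-48, -33, 9, 27, 5, 45, 43, 49, 41, 11, 14, -7]
  -7 < parent 45 at index 5, swap → [-48, -33, 9, 27, 5, -7, 43, 49, 41, 11, 14, 45]
  -7 < parent 9 at index 2, swap → [-48, -33, -7, 27, 5, 9, 43, 49, 41, 11, 14, 45]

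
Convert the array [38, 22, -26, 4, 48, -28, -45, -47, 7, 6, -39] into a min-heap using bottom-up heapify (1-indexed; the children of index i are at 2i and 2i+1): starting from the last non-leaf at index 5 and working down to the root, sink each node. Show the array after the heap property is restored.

[-47, -39, -45, 4, 6, -28, -26, 22, 7, 38, 48]

sift down from index 5:
  48 vs smaller child -39 at index 11, swap → [38, 22, -26, 4, -39, -28, -45, -47, 7, 6, 48]
sift down from index 4:
  4 vs smaller child -47 at index 8, swap → [38, 22, -26, -47, -39, -28, -45, 4, 7, 6, 48]
sift down from index 3:
  -26 vs smaller child -45 at index 7, swap → [38, 22, -45, -47, -39, -28, -26, 4, 7, 6, 48]
sift down from index 2:
  22 vs smaller child -47 at index 4, swap → [38, -47, -45, 22, -39, -28, -26, 4, 7, 6, 48]
  22 vs smaller child 4 at index 8, swap → [38, -47, -45, 4, -39, -28, -26, 22, 7, 6, 48]
sift down from index 1:
  38 vs smaller child -47 at index 2, swap → [-47, 38, -45, 4, -39, -28, -26, 22, 7, 6, 48]
  38 vs smaller child -39 at index 5, swap → [-47, -39, -45, 4, 38, -28, -26, 22, 7, 6, 48]
  38 vs smaller child 6 at index 10, swap → [-47, -39, -45, 4, 6, -28, -26, 22, 7, 38, 48]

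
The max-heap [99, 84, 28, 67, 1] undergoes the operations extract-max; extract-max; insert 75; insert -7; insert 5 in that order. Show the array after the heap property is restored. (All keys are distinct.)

[75, 67, 28, 1, -7, 5]

extract-max → returns 99:
  remove root 99; move last element 1 to root → [1, 84, 28, 67]
  1 vs larger child 84 at index 1, swap → [84, 1, 28, 67]
  1 vs only child 67 at index 3, swap → [84, 67, 28, 1]
extract-max → returns 84:
  remove root 84; move last element 1 to root → [1, 67, 28]
  1 vs larger child 67 at index 1, swap → [67, 1, 28]
insert 75:
  append 75 at index 3 → [67, 1, 28, 75]
  75 > parent 1 at index 1, swap → [67, 75, 28, 1]
  75 > parent 67 at index 0, swap → [75, 67, 28, 1]
insert -7:
  append -7 at index 4 → [75, 67, 28, 1, -7] (no swap needed)
insert 5:
  append 5 at index 5 → [75, 67, 28, 1, -7, 5] (no swap needed)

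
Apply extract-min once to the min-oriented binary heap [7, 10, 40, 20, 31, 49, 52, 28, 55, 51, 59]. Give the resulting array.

remove root 7; move last element 59 to root → [59, 10, 40, 20, 31, 49, 52, 28, 55, 51]
59 vs smaller child 10 at index 1, swap → [10, 59, 40, 20, 31, 49, 52, 28, 55, 51]
59 vs smaller child 20 at index 3, swap → [10, 20, 40, 59, 31, 49, 52, 28, 55, 51]
59 vs smaller child 28 at index 7, swap → [10, 20, 40, 28, 31, 49, 52, 59, 55, 51]

[10, 20, 40, 28, 31, 49, 52, 59, 55, 51]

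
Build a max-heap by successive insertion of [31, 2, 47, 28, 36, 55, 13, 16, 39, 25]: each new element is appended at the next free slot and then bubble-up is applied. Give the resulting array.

[55, 39, 47, 36, 28, 31, 13, 2, 16, 25]

Insert 31:
  append 31 at index 0 → [31] (no swap needed)
Insert 2:
  append 2 at index 1 → [31, 2] (no swap needed)
Insert 47:
  append 47 at index 2 → [31, 2, 47]
  47 > parent 31 at index 0, swap → [47, 2, 31]
Insert 28:
  append 28 at index 3 → [47, 2, 31, 28]
  28 > parent 2 at index 1, swap → [47, 28, 31, 2]
Insert 36:
  append 36 at index 4 → [47, 28, 31, 2, 36]
  36 > parent 28 at index 1, swap → [47, 36, 31, 2, 28]
Insert 55:
  append 55 at index 5 → [47, 36, 31, 2, 28, 55]
  55 > parent 31 at index 2, swap → [47, 36, 55, 2, 28, 31]
  55 > parent 47 at index 0, swap → [55, 36, 47, 2, 28, 31]
Insert 13:
  append 13 at index 6 → [55, 36, 47, 2, 28, 31, 13] (no swap needed)
Insert 16:
  append 16 at index 7 → [55, 36, 47, 2, 28, 31, 13, 16]
  16 > parent 2 at index 3, swap → [55, 36, 47, 16, 28, 31, 13, 2]
Insert 39:
  append 39 at index 8 → [55, 36, 47, 16, 28, 31, 13, 2, 39]
  39 > parent 16 at index 3, swap → [55, 36, 47, 39, 28, 31, 13, 2, 16]
  39 > parent 36 at index 1, swap → [55, 39, 47, 36, 28, 31, 13, 2, 16]
Insert 25:
  append 25 at index 9 → [55, 39, 47, 36, 28, 31, 13, 2, 16, 25] (no swap needed)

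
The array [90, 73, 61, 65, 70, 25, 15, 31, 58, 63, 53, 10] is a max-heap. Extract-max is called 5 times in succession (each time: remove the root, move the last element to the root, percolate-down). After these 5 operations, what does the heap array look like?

extract-max #1 returns 90:
  remove root 90; move last element 10 to root → [10, 73, 61, 65, 70, 25, 15, 31, 58, 63, 53]
  10 vs larger child 73 at index 1, swap → [73, 10, 61, 65, 70, 25, 15, 31, 58, 63, 53]
  10 vs larger child 70 at index 4, swap → [73, 70, 61, 65, 10, 25, 15, 31, 58, 63, 53]
  10 vs larger child 63 at index 9, swap → [73, 70, 61, 65, 63, 25, 15, 31, 58, 10, 53]
extract-max #2 returns 73:
  remove root 73; move last element 53 to root → [53, 70, 61, 65, 63, 25, 15, 31, 58, 10]
  53 vs larger child 70 at index 1, swap → [70, 53, 61, 65, 63, 25, 15, 31, 58, 10]
  53 vs larger child 65 at index 3, swap → [70, 65, 61, 53, 63, 25, 15, 31, 58, 10]
  53 vs larger child 58 at index 8, swap → [70, 65, 61, 58, 63, 25, 15, 31, 53, 10]
extract-max #3 returns 70:
  remove root 70; move last element 10 to root → [10, 65, 61, 58, 63, 25, 15, 31, 53]
  10 vs larger child 65 at index 1, swap → [65, 10, 61, 58, 63, 25, 15, 31, 53]
  10 vs larger child 63 at index 4, swap → [65, 63, 61, 58, 10, 25, 15, 31, 53]
extract-max #4 returns 65:
  remove root 65; move last element 53 to root → [53, 63, 61, 58, 10, 25, 15, 31]
  53 vs larger child 63 at index 1, swap → [63, 53, 61, 58, 10, 25, 15, 31]
  53 vs larger child 58 at index 3, swap → [63, 58, 61, 53, 10, 25, 15, 31]
extract-max #5 returns 63:
  remove root 63; move last element 31 to root → [31, 58, 61, 53, 10, 25, 15]
  31 vs larger child 61 at index 2, swap → [61, 58, 31, 53, 10, 25, 15]

[61, 58, 31, 53, 10, 25, 15]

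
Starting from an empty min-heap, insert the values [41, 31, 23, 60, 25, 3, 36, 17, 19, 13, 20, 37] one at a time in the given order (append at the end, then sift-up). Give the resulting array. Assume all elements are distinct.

[3, 13, 23, 19, 17, 31, 36, 60, 25, 41, 20, 37]

Insert 41:
  append 41 at index 0 → [41] (no swap needed)
Insert 31:
  append 31 at index 1 → [41, 31]
  31 < parent 41 at index 0, swap → [31, 41]
Insert 23:
  append 23 at index 2 → [31, 41, 23]
  23 < parent 31 at index 0, swap → [23, 41, 31]
Insert 60:
  append 60 at index 3 → [23, 41, 31, 60] (no swap needed)
Insert 25:
  append 25 at index 4 → [23, 41, 31, 60, 25]
  25 < parent 41 at index 1, swap → [23, 25, 31, 60, 41]
Insert 3:
  append 3 at index 5 → [23, 25, 31, 60, 41, 3]
  3 < parent 31 at index 2, swap → [23, 25, 3, 60, 41, 31]
  3 < parent 23 at index 0, swap → [3, 25, 23, 60, 41, 31]
Insert 36:
  append 36 at index 6 → [3, 25, 23, 60, 41, 31, 36] (no swap needed)
Insert 17:
  append 17 at index 7 → [3, 25, 23, 60, 41, 31, 36, 17]
  17 < parent 60 at index 3, swap → [3, 25, 23, 17, 41, 31, 36, 60]
  17 < parent 25 at index 1, swap → [3, 17, 23, 25, 41, 31, 36, 60]
Insert 19:
  append 19 at index 8 → [3, 17, 23, 25, 41, 31, 36, 60, 19]
  19 < parent 25 at index 3, swap → [3, 17, 23, 19, 41, 31, 36, 60, 25]
Insert 13:
  append 13 at index 9 → [3, 17, 23, 19, 41, 31, 36, 60, 25, 13]
  13 < parent 41 at index 4, swap → [3, 17, 23, 19, 13, 31, 36, 60, 25, 41]
  13 < parent 17 at index 1, swap → [3, 13, 23, 19, 17, 31, 36, 60, 25, 41]
Insert 20:
  append 20 at index 10 → [3, 13, 23, 19, 17, 31, 36, 60, 25, 41, 20] (no swap needed)
Insert 37:
  append 37 at index 11 → [3, 13, 23, 19, 17, 31, 36, 60, 25, 41, 20, 37] (no swap needed)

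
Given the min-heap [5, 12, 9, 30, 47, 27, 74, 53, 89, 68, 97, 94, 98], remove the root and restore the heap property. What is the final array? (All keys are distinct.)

[9, 12, 27, 30, 47, 94, 74, 53, 89, 68, 97, 98]

remove root 5; move last element 98 to root → [98, 12, 9, 30, 47, 27, 74, 53, 89, 68, 97, 94]
98 vs smaller child 9 at index 2, swap → [9, 12, 98, 30, 47, 27, 74, 53, 89, 68, 97, 94]
98 vs smaller child 27 at index 5, swap → [9, 12, 27, 30, 47, 98, 74, 53, 89, 68, 97, 94]
98 vs only child 94 at index 11, swap → [9, 12, 27, 30, 47, 94, 74, 53, 89, 68, 97, 98]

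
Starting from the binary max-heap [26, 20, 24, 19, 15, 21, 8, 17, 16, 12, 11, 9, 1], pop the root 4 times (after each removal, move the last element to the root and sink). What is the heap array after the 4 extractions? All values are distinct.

[19, 17, 9, 16, 15, 1, 8, 11, 12]

extract-max #1 returns 26:
  remove root 26; move last element 1 to root → [1, 20, 24, 19, 15, 21, 8, 17, 16, 12, 11, 9]
  1 vs larger child 24 at index 2, swap → [24, 20, 1, 19, 15, 21, 8, 17, 16, 12, 11, 9]
  1 vs larger child 21 at index 5, swap → [24, 20, 21, 19, 15, 1, 8, 17, 16, 12, 11, 9]
  1 vs only child 9 at index 11, swap → [24, 20, 21, 19, 15, 9, 8, 17, 16, 12, 11, 1]
extract-max #2 returns 24:
  remove root 24; move last element 1 to root → [1, 20, 21, 19, 15, 9, 8, 17, 16, 12, 11]
  1 vs larger child 21 at index 2, swap → [21, 20, 1, 19, 15, 9, 8, 17, 16, 12, 11]
  1 vs larger child 9 at index 5, swap → [21, 20, 9, 19, 15, 1, 8, 17, 16, 12, 11]
extract-max #3 returns 21:
  remove root 21; move last element 11 to root → [11, 20, 9, 19, 15, 1, 8, 17, 16, 12]
  11 vs larger child 20 at index 1, swap → [20, 11, 9, 19, 15, 1, 8, 17, 16, 12]
  11 vs larger child 19 at index 3, swap → [20, 19, 9, 11, 15, 1, 8, 17, 16, 12]
  11 vs larger child 17 at index 7, swap → [20, 19, 9, 17, 15, 1, 8, 11, 16, 12]
extract-max #4 returns 20:
  remove root 20; move last element 12 to root → [12, 19, 9, 17, 15, 1, 8, 11, 16]
  12 vs larger child 19 at index 1, swap → [19, 12, 9, 17, 15, 1, 8, 11, 16]
  12 vs larger child 17 at index 3, swap → [19, 17, 9, 12, 15, 1, 8, 11, 16]
  12 vs larger child 16 at index 8, swap → [19, 17, 9, 16, 15, 1, 8, 11, 12]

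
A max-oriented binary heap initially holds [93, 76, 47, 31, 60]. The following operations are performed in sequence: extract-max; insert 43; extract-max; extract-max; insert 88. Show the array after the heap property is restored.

extract-max → returns 93:
  remove root 93; move last element 60 to root → [60, 76, 47, 31]
  60 vs larger child 76 at index 1, swap → [76, 60, 47, 31]
insert 43:
  append 43 at index 4 → [76, 60, 47, 31, 43] (no swap needed)
extract-max → returns 76:
  remove root 76; move last element 43 to root → [43, 60, 47, 31]
  43 vs larger child 60 at index 1, swap → [60, 43, 47, 31]
extract-max → returns 60:
  remove root 60; move last element 31 to root → [31, 43, 47]
  31 vs larger child 47 at index 2, swap → [47, 43, 31]
insert 88:
  append 88 at index 3 → [47, 43, 31, 88]
  88 > parent 43 at index 1, swap → [47, 88, 31, 43]
  88 > parent 47 at index 0, swap → [88, 47, 31, 43]

[88, 47, 31, 43]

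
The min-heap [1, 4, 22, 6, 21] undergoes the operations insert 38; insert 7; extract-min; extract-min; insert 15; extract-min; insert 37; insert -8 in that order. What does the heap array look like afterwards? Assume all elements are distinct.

[-8, 21, 7, 22, 38, 37, 15]

insert 38:
  append 38 at index 5 → [1, 4, 22, 6, 21, 38] (no swap needed)
insert 7:
  append 7 at index 6 → [1, 4, 22, 6, 21, 38, 7]
  7 < parent 22 at index 2, swap → [1, 4, 7, 6, 21, 38, 22]
extract-min → returns 1:
  remove root 1; move last element 22 to root → [22, 4, 7, 6, 21, 38]
  22 vs smaller child 4 at index 1, swap → [4, 22, 7, 6, 21, 38]
  22 vs smaller child 6 at index 3, swap → [4, 6, 7, 22, 21, 38]
extract-min → returns 4:
  remove root 4; move last element 38 to root → [38, 6, 7, 22, 21]
  38 vs smaller child 6 at index 1, swap → [6, 38, 7, 22, 21]
  38 vs smaller child 21 at index 4, swap → [6, 21, 7, 22, 38]
insert 15:
  append 15 at index 5 → [6, 21, 7, 22, 38, 15] (no swap needed)
extract-min → returns 6:
  remove root 6; move last element 15 to root → [15, 21, 7, 22, 38]
  15 vs smaller child 7 at index 2, swap → [7, 21, 15, 22, 38]
insert 37:
  append 37 at index 5 → [7, 21, 15, 22, 38, 37] (no swap needed)
insert -8:
  append -8 at index 6 → [7, 21, 15, 22, 38, 37, -8]
  -8 < parent 15 at index 2, swap → [7, 21, -8, 22, 38, 37, 15]
  -8 < parent 7 at index 0, swap → [-8, 21, 7, 22, 38, 37, 15]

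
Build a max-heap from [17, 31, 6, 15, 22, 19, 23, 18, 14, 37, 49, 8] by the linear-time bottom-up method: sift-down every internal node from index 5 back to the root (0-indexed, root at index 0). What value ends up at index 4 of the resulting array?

31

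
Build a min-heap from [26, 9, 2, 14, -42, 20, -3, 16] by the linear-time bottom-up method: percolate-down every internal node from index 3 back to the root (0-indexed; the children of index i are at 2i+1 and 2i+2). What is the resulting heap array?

[-42, 9, -3, 14, 26, 20, 2, 16]

sift down from index 3: already satisfies heap property
sift down from index 2:
  2 vs smaller child -3 at index 6, swap → [26, 9, -3, 14, -42, 20, 2, 16]
sift down from index 1:
  9 vs smaller child -42 at index 4, swap → [26, -42, -3, 14, 9, 20, 2, 16]
sift down from index 0:
  26 vs smaller child -42 at index 1, swap → [-42, 26, -3, 14, 9, 20, 2, 16]
  26 vs smaller child 9 at index 4, swap → [-42, 9, -3, 14, 26, 20, 2, 16]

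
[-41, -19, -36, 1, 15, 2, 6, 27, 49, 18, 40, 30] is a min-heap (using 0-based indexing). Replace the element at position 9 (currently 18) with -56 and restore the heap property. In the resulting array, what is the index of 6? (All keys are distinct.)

6

set index 9 from 18 to -56 → [-41, -19, -36, 1, 15, 2, 6, 27, 49, -56, 40, 30]
-56 < parent 15 at index 4, swap → [-41, -19, -36, 1, -56, 2, 6, 27, 49, 15, 40, 30]
-56 < parent -19 at index 1, swap → [-41, -56, -36, 1, -19, 2, 6, 27, 49, 15, 40, 30]
-56 < parent -41 at index 0, swap → [-56, -41, -36, 1, -19, 2, 6, 27, 49, 15, 40, 30]
resulting array: [-56, -41, -36, 1, -19, 2, 6, 27, 49, 15, 40, 30]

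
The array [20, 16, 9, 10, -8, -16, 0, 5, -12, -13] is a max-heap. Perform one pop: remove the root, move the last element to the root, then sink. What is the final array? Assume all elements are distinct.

[16, 10, 9, 5, -8, -16, 0, -13, -12]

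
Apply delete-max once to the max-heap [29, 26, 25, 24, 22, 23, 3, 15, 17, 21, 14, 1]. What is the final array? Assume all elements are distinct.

remove root 29; move last element 1 to root → [1, 26, 25, 24, 22, 23, 3, 15, 17, 21, 14]
1 vs larger child 26 at index 1, swap → [26, 1, 25, 24, 22, 23, 3, 15, 17, 21, 14]
1 vs larger child 24 at index 3, swap → [26, 24, 25, 1, 22, 23, 3, 15, 17, 21, 14]
1 vs larger child 17 at index 8, swap → [26, 24, 25, 17, 22, 23, 3, 15, 1, 21, 14]

[26, 24, 25, 17, 22, 23, 3, 15, 1, 21, 14]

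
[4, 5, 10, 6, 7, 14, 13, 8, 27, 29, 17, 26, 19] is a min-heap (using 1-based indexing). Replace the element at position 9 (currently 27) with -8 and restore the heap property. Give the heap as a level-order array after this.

set index 9 from 27 to -8 → [4, 5, 10, 6, 7, 14, 13, 8, -8, 29, 17, 26, 19]
-8 < parent 6 at index 4, swap → [4, 5, 10, -8, 7, 14, 13, 8, 6, 29, 17, 26, 19]
-8 < parent 5 at index 2, swap → [4, -8, 10, 5, 7, 14, 13, 8, 6, 29, 17, 26, 19]
-8 < parent 4 at index 1, swap → [-8, 4, 10, 5, 7, 14, 13, 8, 6, 29, 17, 26, 19]

[-8, 4, 10, 5, 7, 14, 13, 8, 6, 29, 17, 26, 19]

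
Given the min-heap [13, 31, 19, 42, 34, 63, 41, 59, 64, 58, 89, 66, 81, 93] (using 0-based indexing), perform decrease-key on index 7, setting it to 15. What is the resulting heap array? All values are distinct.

[13, 15, 19, 31, 34, 63, 41, 42, 64, 58, 89, 66, 81, 93]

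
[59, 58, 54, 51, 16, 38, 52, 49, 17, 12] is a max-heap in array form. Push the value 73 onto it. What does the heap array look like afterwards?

[73, 59, 54, 51, 58, 38, 52, 49, 17, 12, 16]

append 73 at index 10 → [59, 58, 54, 51, 16, 38, 52, 49, 17, 12, 73]
73 > parent 16 at index 4, swap → [59, 58, 54, 51, 73, 38, 52, 49, 17, 12, 16]
73 > parent 58 at index 1, swap → [59, 73, 54, 51, 58, 38, 52, 49, 17, 12, 16]
73 > parent 59 at index 0, swap → [73, 59, 54, 51, 58, 38, 52, 49, 17, 12, 16]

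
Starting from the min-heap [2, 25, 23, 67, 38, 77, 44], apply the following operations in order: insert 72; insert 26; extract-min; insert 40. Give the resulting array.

insert 72:
  append 72 at index 7 → [2, 25, 23, 67, 38, 77, 44, 72] (no swap needed)
insert 26:
  append 26 at index 8 → [2, 25, 23, 67, 38, 77, 44, 72, 26]
  26 < parent 67 at index 3, swap → [2, 25, 23, 26, 38, 77, 44, 72, 67]
extract-min → returns 2:
  remove root 2; move last element 67 to root → [67, 25, 23, 26, 38, 77, 44, 72]
  67 vs smaller child 23 at index 2, swap → [23, 25, 67, 26, 38, 77, 44, 72]
  67 vs smaller child 44 at index 6, swap → [23, 25, 44, 26, 38, 77, 67, 72]
insert 40:
  append 40 at index 8 → [23, 25, 44, 26, 38, 77, 67, 72, 40] (no swap needed)

[23, 25, 44, 26, 38, 77, 67, 72, 40]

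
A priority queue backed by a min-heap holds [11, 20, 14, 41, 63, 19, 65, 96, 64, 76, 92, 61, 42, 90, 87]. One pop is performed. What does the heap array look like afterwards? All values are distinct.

remove root 11; move last element 87 to root → [87, 20, 14, 41, 63, 19, 65, 96, 64, 76, 92, 61, 42, 90]
87 vs smaller child 14 at index 2, swap → [14, 20, 87, 41, 63, 19, 65, 96, 64, 76, 92, 61, 42, 90]
87 vs smaller child 19 at index 5, swap → [14, 20, 19, 41, 63, 87, 65, 96, 64, 76, 92, 61, 42, 90]
87 vs smaller child 42 at index 12, swap → [14, 20, 19, 41, 63, 42, 65, 96, 64, 76, 92, 61, 87, 90]

[14, 20, 19, 41, 63, 42, 65, 96, 64, 76, 92, 61, 87, 90]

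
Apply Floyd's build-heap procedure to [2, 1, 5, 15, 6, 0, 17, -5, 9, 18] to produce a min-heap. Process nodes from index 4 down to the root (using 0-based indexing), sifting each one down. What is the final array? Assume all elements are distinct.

[-5, 1, 0, 2, 6, 5, 17, 15, 9, 18]

sift down from index 4: already satisfies heap property
sift down from index 3:
  15 vs smaller child -5 at index 7, swap → [2, 1, 5, -5, 6, 0, 17, 15, 9, 18]
sift down from index 2:
  5 vs smaller child 0 at index 5, swap → [2, 1, 0, -5, 6, 5, 17, 15, 9, 18]
sift down from index 1:
  1 vs smaller child -5 at index 3, swap → [2, -5, 0, 1, 6, 5, 17, 15, 9, 18]
sift down from index 0:
  2 vs smaller child -5 at index 1, swap → [-5, 2, 0, 1, 6, 5, 17, 15, 9, 18]
  2 vs smaller child 1 at index 3, swap → [-5, 1, 0, 2, 6, 5, 17, 15, 9, 18]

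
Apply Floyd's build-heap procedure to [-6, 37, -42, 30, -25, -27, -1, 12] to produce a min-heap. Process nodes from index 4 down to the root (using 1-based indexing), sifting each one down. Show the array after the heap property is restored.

[-42, -25, -27, 12, 37, -6, -1, 30]

sift down from index 4:
  30 vs only child 12 at index 8, swap → [-6, 37, -42, 12, -25, -27, -1, 30]
sift down from index 3: already satisfies heap property
sift down from index 2:
  37 vs smaller child -25 at index 5, swap → [-6, -25, -42, 12, 37, -27, -1, 30]
sift down from index 1:
  -6 vs smaller child -42 at index 3, swap → [-42, -25, -6, 12, 37, -27, -1, 30]
  -6 vs smaller child -27 at index 6, swap → [-42, -25, -27, 12, 37, -6, -1, 30]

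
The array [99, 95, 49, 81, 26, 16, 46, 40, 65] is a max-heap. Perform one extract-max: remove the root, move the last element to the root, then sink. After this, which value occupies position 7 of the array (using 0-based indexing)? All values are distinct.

40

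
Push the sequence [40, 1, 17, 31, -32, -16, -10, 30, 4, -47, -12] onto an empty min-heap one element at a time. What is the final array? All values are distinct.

[-47, -32, -16, 4, -12, 17, -10, 40, 30, 31, 1]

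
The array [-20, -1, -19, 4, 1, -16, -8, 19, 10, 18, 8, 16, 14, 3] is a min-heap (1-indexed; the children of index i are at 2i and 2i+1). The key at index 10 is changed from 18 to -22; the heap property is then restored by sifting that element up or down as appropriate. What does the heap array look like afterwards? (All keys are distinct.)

set index 10 from 18 to -22 → [-20, -1, -19, 4, 1, -16, -8, 19, 10, -22, 8, 16, 14, 3]
-22 < parent 1 at index 5, swap → [-20, -1, -19, 4, -22, -16, -8, 19, 10, 1, 8, 16, 14, 3]
-22 < parent -1 at index 2, swap → [-20, -22, -19, 4, -1, -16, -8, 19, 10, 1, 8, 16, 14, 3]
-22 < parent -20 at index 1, swap → [-22, -20, -19, 4, -1, -16, -8, 19, 10, 1, 8, 16, 14, 3]

[-22, -20, -19, 4, -1, -16, -8, 19, 10, 1, 8, 16, 14, 3]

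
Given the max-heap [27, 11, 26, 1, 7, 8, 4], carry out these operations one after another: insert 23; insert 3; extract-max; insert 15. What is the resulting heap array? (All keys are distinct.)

[26, 23, 8, 15, 7, 3, 4, 1, 11]

insert 23:
  append 23 at index 7 → [27, 11, 26, 1, 7, 8, 4, 23]
  23 > parent 1 at index 3, swap → [27, 11, 26, 23, 7, 8, 4, 1]
  23 > parent 11 at index 1, swap → [27, 23, 26, 11, 7, 8, 4, 1]
insert 3:
  append 3 at index 8 → [27, 23, 26, 11, 7, 8, 4, 1, 3] (no swap needed)
extract-max → returns 27:
  remove root 27; move last element 3 to root → [3, 23, 26, 11, 7, 8, 4, 1]
  3 vs larger child 26 at index 2, swap → [26, 23, 3, 11, 7, 8, 4, 1]
  3 vs larger child 8 at index 5, swap → [26, 23, 8, 11, 7, 3, 4, 1]
insert 15:
  append 15 at index 8 → [26, 23, 8, 11, 7, 3, 4, 1, 15]
  15 > parent 11 at index 3, swap → [26, 23, 8, 15, 7, 3, 4, 1, 11]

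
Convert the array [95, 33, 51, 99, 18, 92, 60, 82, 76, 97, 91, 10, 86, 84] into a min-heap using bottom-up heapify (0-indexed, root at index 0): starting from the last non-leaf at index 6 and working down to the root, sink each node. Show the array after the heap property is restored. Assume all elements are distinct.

sift down from index 6: already satisfies heap property
sift down from index 5:
  92 vs smaller child 10 at index 11, swap → [95, 33, 51, 99, 18, 10, 60, 82, 76, 97, 91, 92, 86, 84]
sift down from index 4: already satisfies heap property
sift down from index 3:
  99 vs smaller child 76 at index 8, swap → [95, 33, 51, 76, 18, 10, 60, 82, 99, 97, 91, 92, 86, 84]
sift down from index 2:
  51 vs smaller child 10 at index 5, swap → [95, 33, 10, 76, 18, 51, 60, 82, 99, 97, 91, 92, 86, 84]
sift down from index 1:
  33 vs smaller child 18 at index 4, swap → [95, 18, 10, 76, 33, 51, 60, 82, 99, 97, 91, 92, 86, 84]
sift down from index 0:
  95 vs smaller child 10 at index 2, swap → [10, 18, 95, 76, 33, 51, 60, 82, 99, 97, 91, 92, 86, 84]
  95 vs smaller child 51 at index 5, swap → [10, 18, 51, 76, 33, 95, 60, 82, 99, 97, 91, 92, 86, 84]
  95 vs smaller child 86 at index 12, swap → [10, 18, 51, 76, 33, 86, 60, 82, 99, 97, 91, 92, 95, 84]

[10, 18, 51, 76, 33, 86, 60, 82, 99, 97, 91, 92, 95, 84]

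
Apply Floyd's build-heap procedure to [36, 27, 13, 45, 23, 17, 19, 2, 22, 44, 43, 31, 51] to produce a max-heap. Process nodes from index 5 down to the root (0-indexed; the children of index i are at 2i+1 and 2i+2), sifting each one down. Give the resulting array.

[51, 45, 36, 27, 44, 31, 19, 2, 22, 23, 43, 13, 17]

sift down from index 5:
  17 vs larger child 51 at index 12, swap → [36, 27, 13, 45, 23, 51, 19, 2, 22, 44, 43, 31, 17]
sift down from index 4:
  23 vs larger child 44 at index 9, swap → [36, 27, 13, 45, 44, 51, 19, 2, 22, 23, 43, 31, 17]
sift down from index 3: already satisfies heap property
sift down from index 2:
  13 vs larger child 51 at index 5, swap → [36, 27, 51, 45, 44, 13, 19, 2, 22, 23, 43, 31, 17]
  13 vs larger child 31 at index 11, swap → [36, 27, 51, 45, 44, 31, 19, 2, 22, 23, 43, 13, 17]
sift down from index 1:
  27 vs larger child 45 at index 3, swap → [36, 45, 51, 27, 44, 31, 19, 2, 22, 23, 43, 13, 17]
sift down from index 0:
  36 vs larger child 51 at index 2, swap → [51, 45, 36, 27, 44, 31, 19, 2, 22, 23, 43, 13, 17]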